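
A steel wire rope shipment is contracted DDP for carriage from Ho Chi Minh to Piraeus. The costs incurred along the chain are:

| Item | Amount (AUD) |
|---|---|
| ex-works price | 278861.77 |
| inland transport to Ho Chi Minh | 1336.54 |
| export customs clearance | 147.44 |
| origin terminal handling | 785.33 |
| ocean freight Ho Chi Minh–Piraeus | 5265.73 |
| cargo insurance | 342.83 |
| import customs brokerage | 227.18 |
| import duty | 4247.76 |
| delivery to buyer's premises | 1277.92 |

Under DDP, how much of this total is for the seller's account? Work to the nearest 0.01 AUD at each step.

DDP: the seller bears all costs including import duty.
Seller's account: goods 278861.77 + inland to port 1336.54 + export clearance 147.44 + origin terminal 785.33 + freight 5265.73 + insurance 342.83 + brokerage 227.18 + duty 4247.76 + delivery 1277.92 = 292492.50
Buyer's account: 0.00

Seller's account: AUD 292492.50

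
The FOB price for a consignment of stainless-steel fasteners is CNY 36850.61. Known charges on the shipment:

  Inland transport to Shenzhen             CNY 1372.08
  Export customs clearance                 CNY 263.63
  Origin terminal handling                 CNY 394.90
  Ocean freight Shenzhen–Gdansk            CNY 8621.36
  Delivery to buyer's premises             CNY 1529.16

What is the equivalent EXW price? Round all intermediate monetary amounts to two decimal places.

Not relevant to the conversion: freight, delivery — on the buyer under both terms; not part of either seller's price.
From FOB to EXW, the seller no longer bears: inland to port, export clearance, origin terminal.
EXW price = 36850.61 − 1372.08 − 263.63 − 394.90 = 34820.00

EXW price: CNY 34820.00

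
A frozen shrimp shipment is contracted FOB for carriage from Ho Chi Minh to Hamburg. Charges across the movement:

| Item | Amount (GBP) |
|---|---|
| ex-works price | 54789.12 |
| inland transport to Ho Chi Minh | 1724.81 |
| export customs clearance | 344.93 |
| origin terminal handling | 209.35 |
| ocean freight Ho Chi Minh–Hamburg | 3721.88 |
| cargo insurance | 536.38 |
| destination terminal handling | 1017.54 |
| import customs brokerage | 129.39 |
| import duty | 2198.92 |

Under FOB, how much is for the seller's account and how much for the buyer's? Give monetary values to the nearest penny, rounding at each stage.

Seller: GBP 57068.21; buyer: GBP 7604.11

FOB: the seller bears costs until goods are on board at the origin port; the buyer bears freight, insurance and all costs thereafter.
Seller's account: goods 54789.12 + inland to port 1724.81 + export clearance 344.93 + origin terminal 209.35 = 57068.21
Buyer's account: freight 3721.88 + insurance 536.38 + destination terminal 1017.54 + brokerage 129.39 + duty 2198.92 = 7604.11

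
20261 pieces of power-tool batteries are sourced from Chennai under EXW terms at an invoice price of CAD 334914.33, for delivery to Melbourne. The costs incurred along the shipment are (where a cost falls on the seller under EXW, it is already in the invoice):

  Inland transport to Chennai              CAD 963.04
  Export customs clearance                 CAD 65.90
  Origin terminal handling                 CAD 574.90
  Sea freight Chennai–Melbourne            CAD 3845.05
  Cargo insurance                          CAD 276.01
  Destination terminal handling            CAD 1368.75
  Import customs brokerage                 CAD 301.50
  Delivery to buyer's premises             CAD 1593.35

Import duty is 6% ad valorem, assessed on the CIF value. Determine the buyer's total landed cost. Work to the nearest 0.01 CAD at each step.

EXW: the seller makes goods available at their premises; the buyer bears all onward costs.
CIF value = EXW price + inland to port + export clearance + origin terminal + freight + insurance = 334914.33 + 963.04 + 65.90 + 574.90 + 3845.05 + 276.01 = 340639.23
Import duty = 340639.23 × 6% = 20438.35
Buyer bears: inland to port 963.04 + export clearance 65.90 + origin terminal 574.90 + freight 3845.05 + insurance 276.01 + destination terminal 1368.75 + brokerage 301.50 + delivery 1593.35 + duty 20438.35 = 29426.85
Landed cost = invoice 334914.33 + 29426.85 = 364341.18

Total landed cost: CAD 364341.18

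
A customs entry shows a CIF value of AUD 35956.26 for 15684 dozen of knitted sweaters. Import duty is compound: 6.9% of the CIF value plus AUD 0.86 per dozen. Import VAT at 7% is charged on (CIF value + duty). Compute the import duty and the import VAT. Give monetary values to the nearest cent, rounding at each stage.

Import duty: AUD 15969.22; import VAT: AUD 3634.78

Ad valorem component: 35956.26 × 6.9% = 2480.98
Specific component: 15684 × 0.86 = 13488.24
Import duty = 2480.98 + 13488.24 = 15969.22
VAT base = CIF + duty = 35956.26 + 15969.22 = 51925.48
Import VAT = 51925.48 × 7% = 3634.78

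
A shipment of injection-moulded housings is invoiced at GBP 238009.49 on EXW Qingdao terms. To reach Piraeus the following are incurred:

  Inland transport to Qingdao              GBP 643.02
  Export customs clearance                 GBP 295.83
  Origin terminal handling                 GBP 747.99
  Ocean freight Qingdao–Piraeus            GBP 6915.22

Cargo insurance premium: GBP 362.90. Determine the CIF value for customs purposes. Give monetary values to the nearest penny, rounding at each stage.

CIF value: GBP 246974.45

CIF = EXW price + pre-shipment costs + freight + insurance
CIF = 238009.49 + 643.02 + 295.83 + 747.99 + 6915.22 + 362.90 = 246974.45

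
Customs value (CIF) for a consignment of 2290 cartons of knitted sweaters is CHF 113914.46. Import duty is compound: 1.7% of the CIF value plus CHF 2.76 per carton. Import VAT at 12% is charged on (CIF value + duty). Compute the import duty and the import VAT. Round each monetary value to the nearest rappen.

Import duty: CHF 8256.95; import VAT: CHF 14660.57

Ad valorem component: 113914.46 × 1.7% = 1936.55
Specific component: 2290 × 2.76 = 6320.40
Import duty = 1936.55 + 6320.40 = 8256.95
VAT base = CIF + duty = 113914.46 + 8256.95 = 122171.41
Import VAT = 122171.41 × 12% = 14660.57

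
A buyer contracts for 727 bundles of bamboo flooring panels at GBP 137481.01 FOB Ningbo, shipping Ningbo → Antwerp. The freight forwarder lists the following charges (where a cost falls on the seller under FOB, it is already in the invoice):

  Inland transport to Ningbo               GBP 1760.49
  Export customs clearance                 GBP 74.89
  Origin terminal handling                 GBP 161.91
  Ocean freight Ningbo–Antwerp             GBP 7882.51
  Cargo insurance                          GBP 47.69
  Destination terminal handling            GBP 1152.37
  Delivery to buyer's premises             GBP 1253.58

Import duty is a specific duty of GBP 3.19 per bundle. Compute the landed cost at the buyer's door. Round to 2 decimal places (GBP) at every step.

Total landed cost: GBP 150136.29

FOB: the seller bears costs until goods are on board at the origin port; the buyer bears freight, insurance and all costs thereafter.
Already in the invoice (seller's account under FOB): inland to port, export clearance, origin terminal — exclude.
CIF value = FOB price + freight + insurance = 137481.01 + 7882.51 + 47.69 = 145411.21
Import duty = 727 × 3.19 = 2319.13
Buyer bears: freight 7882.51 + insurance 47.69 + destination terminal 1152.37 + delivery 1253.58 + duty 2319.13 = 12655.28
Landed cost = invoice 137481.01 + 12655.28 = 150136.29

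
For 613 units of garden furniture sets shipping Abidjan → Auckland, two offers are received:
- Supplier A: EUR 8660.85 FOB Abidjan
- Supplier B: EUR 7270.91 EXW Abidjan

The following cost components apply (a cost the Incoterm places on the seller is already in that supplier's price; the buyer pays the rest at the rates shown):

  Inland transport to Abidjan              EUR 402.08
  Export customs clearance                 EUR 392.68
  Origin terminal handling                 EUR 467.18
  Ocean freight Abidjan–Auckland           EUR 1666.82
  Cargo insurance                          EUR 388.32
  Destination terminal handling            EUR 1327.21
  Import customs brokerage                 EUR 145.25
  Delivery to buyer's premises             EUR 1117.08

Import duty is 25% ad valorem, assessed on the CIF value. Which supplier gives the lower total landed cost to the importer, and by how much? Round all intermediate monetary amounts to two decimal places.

Supplier B is cheaper by EUR 160.00

Supplier A (FOB):
CIF value = FOB price + freight + insurance = 8660.85 + 1666.82 + 388.32 = 10715.99
Import duty = 10715.99 × 25% = 2679.00
Buyer bears (A): 1666.82 + 388.32 + 1327.21 + 145.25 + 1117.08 = 4644.68
Landed cost (A) = invoice 8660.85 + 4644.68 + duty 2679.00 = 15984.53
Supplier B (EXW):
CIF value = EXW price + inland to port + export clearance + origin terminal + freight + insurance = 7270.91 + 402.08 + 392.68 + 467.18 + 1666.82 + 388.32 = 10587.99
Import duty = 10587.99 × 25% = 2647.00
Buyer bears (B): 402.08 + 392.68 + 467.18 + 1666.82 + 388.32 + 1327.21 + 145.25 + 1117.08 = 5906.62
Landed cost (B) = invoice 7270.91 + 5906.62 + duty 2647.00 = 15824.53
Difference = |15984.53 − 15824.53| = 160.00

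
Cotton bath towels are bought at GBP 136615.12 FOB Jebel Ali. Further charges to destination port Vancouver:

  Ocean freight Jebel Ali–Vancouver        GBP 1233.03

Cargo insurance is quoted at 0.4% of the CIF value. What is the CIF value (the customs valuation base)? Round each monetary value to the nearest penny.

CIF value: GBP 138401.76

Let C be the CIF value. C = FOB price + freight + 0.4% × C
C − 0.4% × C = 136615.12 + 1233.03
0.996 × C = 137848.15
C = 137848.15 / 0.996 = 138401.76
Insurance premium = 0.4% × 138401.76 = 553.61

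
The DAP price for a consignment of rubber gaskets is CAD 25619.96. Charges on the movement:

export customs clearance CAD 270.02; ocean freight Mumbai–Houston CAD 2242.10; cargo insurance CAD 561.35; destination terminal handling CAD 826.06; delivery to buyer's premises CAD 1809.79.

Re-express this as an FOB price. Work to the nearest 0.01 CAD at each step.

FOB price: CAD 20180.66

Not relevant to the conversion: export clearance — on the seller under both DAP and FOB; already in the DAP price and stays in the FOB price.
From DAP to FOB, the seller no longer bears: freight, insurance, destination terminal, delivery.
FOB price = 25619.96 − 2242.10 − 561.35 − 826.06 − 1809.79 = 20180.66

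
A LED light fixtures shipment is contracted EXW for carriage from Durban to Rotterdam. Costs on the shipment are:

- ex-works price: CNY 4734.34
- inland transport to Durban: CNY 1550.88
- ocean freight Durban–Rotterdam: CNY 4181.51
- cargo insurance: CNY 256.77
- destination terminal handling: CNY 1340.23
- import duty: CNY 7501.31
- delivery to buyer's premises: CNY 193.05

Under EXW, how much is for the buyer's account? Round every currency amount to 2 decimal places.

Buyer's account: CNY 15023.75

EXW: the seller makes goods available at their premises; the buyer bears all onward costs.
Seller's account: goods 4734.34 = 4734.34
Buyer's account: inland to port 1550.88 + freight 4181.51 + insurance 256.77 + destination terminal 1340.23 + duty 7501.31 + delivery 193.05 = 15023.75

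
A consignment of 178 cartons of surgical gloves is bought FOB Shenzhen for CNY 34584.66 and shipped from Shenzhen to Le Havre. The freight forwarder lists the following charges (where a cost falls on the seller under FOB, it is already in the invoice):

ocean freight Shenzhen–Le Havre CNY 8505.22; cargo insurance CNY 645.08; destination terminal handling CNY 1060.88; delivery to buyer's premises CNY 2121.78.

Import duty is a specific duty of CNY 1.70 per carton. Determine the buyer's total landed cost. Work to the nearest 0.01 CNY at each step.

FOB: the seller bears costs until goods are on board at the origin port; the buyer bears freight, insurance and all costs thereafter.
CIF value = FOB price + freight + insurance = 34584.66 + 8505.22 + 645.08 = 43734.96
Import duty = 178 × 1.70 = 302.60
Buyer bears: freight 8505.22 + insurance 645.08 + destination terminal 1060.88 + delivery 2121.78 + duty 302.60 = 12635.56
Landed cost = invoice 34584.66 + 12635.56 = 47220.22

Total landed cost: CNY 47220.22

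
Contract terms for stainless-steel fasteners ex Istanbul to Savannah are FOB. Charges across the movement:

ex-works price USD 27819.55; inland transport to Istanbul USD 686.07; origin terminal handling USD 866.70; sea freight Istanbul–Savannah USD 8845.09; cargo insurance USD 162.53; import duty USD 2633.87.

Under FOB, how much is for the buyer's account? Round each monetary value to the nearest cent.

Buyer's account: USD 11641.49

FOB: the seller bears costs until goods are on board at the origin port; the buyer bears freight, insurance and all costs thereafter.
Seller's account: goods 27819.55 + inland to port 686.07 + origin terminal 866.70 = 29372.32
Buyer's account: freight 8845.09 + insurance 162.53 + duty 2633.87 = 11641.49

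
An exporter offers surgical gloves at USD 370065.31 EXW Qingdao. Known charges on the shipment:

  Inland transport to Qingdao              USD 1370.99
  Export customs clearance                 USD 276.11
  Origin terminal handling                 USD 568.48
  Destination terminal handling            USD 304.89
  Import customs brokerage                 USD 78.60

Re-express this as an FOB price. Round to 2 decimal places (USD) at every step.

FOB price: USD 372280.89

Not relevant to the conversion: brokerage, destination terminal — on the buyer under both terms; not part of either seller's price.
From EXW to FOB, the seller additionally bears: inland to port, export clearance, origin terminal.
FOB price = 370065.31 + 1370.99 + 276.11 + 568.48 = 372280.89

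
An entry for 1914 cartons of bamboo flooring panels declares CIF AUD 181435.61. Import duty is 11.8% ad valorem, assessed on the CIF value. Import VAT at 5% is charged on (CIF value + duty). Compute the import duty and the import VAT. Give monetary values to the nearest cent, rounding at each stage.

Import duty: AUD 21409.40; import VAT: AUD 10142.25

Import duty = 181435.61 × 11.8% = 21409.40
VAT base = CIF + duty = 181435.61 + 21409.40 = 202845.01
Import VAT = 202845.01 × 5% = 10142.25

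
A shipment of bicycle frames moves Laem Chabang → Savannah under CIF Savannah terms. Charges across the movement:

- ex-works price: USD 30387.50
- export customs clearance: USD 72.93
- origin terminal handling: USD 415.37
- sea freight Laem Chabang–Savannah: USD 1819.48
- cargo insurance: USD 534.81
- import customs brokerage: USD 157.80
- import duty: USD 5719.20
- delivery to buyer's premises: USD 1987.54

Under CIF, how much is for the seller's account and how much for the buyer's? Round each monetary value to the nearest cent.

CIF: the seller pays costs through ocean freight and marine insurance to the destination port.
Seller's account: goods 30387.50 + export clearance 72.93 + origin terminal 415.37 + freight 1819.48 + insurance 534.81 = 33230.09
Buyer's account: brokerage 157.80 + duty 5719.20 + delivery 1987.54 = 7864.54

Seller: USD 33230.09; buyer: USD 7864.54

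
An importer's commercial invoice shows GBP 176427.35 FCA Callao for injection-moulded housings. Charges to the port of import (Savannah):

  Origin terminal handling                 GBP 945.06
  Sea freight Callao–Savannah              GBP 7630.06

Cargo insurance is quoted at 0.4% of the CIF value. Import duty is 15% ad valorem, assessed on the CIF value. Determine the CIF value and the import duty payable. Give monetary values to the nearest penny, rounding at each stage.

CIF value: GBP 185745.45; import duty: GBP 27861.82

Let C be the CIF value. C = FCA price + pre-shipment costs + freight + 0.4% × C
C − 0.4% × C = 176427.35 + 945.06 + 7630.06
0.996 × C = 185002.47
C = 185002.47 / 0.996 = 185745.45
Insurance premium = 0.4% × 185745.45 = 742.98
Import duty = 185745.45 × 15% = 27861.82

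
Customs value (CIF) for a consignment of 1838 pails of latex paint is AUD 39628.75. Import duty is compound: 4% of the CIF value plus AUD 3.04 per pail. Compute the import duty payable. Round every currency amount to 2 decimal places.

Ad valorem component: 39628.75 × 4% = 1585.15
Specific component: 1838 × 3.04 = 5587.52
Import duty = 1585.15 + 5587.52 = 7172.67

Import duty: AUD 7172.67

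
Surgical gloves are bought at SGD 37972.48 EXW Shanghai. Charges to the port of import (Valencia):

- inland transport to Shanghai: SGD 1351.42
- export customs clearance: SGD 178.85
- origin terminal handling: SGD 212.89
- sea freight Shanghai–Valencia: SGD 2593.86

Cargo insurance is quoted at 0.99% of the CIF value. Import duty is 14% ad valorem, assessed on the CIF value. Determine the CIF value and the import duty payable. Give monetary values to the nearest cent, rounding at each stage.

Let C be the CIF value. C = EXW price + pre-shipment costs + freight + 0.99% × C
C − 0.99% × C = 37972.48 + 1351.42 + 178.85 + 212.89 + 2593.86
0.9901 × C = 42309.50
C = 42309.50 / 0.9901 = 42732.55
Insurance premium = 0.99% × 42732.55 = 423.05
Import duty = 42732.55 × 14% = 5982.56

CIF value: SGD 42732.55; import duty: SGD 5982.56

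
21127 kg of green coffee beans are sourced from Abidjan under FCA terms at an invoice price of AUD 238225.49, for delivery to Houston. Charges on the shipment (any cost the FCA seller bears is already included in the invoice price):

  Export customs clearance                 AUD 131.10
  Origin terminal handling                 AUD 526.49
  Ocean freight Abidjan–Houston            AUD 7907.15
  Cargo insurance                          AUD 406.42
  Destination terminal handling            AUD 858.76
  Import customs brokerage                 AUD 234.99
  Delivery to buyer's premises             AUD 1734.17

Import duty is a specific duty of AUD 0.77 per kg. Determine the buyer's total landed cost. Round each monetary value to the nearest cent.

FCA: the seller delivers export-cleared goods to the carrier; the buyer bears costs from that point.
Already in the invoice (seller's account under FCA): export clearance — exclude.
CIF value = FCA price + origin terminal + freight + insurance = 238225.49 + 526.49 + 7907.15 + 406.42 = 247065.55
Import duty = 21127 × 0.77 = 16267.79
Buyer bears: origin terminal 526.49 + freight 7907.15 + insurance 406.42 + destination terminal 858.76 + brokerage 234.99 + delivery 1734.17 + duty 16267.79 = 27935.77
Landed cost = invoice 238225.49 + 27935.77 = 266161.26

Total landed cost: AUD 266161.26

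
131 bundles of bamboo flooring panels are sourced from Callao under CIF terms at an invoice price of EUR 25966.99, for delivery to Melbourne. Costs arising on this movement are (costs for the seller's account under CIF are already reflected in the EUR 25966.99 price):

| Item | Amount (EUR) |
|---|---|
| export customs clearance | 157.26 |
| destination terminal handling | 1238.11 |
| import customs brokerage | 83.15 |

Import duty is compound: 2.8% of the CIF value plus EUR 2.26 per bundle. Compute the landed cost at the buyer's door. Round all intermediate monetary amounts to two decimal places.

Total landed cost: EUR 28311.39

CIF: the seller pays costs through ocean freight and marine insurance to the destination port.
Already in the invoice (seller's account under CIF): export clearance — exclude.
The CIF price already equals the CIF value: 25966.99
Ad valorem component: 25966.99 × 2.8% = 727.08
Specific component: 131 × 2.26 = 296.06
Import duty = 727.08 + 296.06 = 1023.14
Buyer bears: destination terminal 1238.11 + brokerage 83.15 + duty 1023.14 = 2344.40
Landed cost = invoice 25966.99 + 2344.40 = 28311.39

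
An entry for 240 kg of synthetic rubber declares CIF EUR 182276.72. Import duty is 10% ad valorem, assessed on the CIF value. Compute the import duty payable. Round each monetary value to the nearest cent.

Import duty = 182276.72 × 10% = 18227.67

Import duty: EUR 18227.67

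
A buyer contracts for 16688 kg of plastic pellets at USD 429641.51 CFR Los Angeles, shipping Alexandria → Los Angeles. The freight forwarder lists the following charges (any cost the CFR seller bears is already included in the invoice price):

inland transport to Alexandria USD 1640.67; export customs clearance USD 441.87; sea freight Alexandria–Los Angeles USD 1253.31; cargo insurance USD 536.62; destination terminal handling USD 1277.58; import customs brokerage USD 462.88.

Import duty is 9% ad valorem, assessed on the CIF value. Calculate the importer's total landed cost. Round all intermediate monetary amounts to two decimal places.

Total landed cost: USD 470634.62

CFR: the seller pays costs through ocean freight to the destination port, but not insurance.
Already in the invoice (seller's account under CFR): inland to port, export clearance, freight — exclude.
CIF value = CFR price + insurance = 429641.51 + 536.62 = 430178.13
Import duty = 430178.13 × 9% = 38716.03
Buyer bears: insurance 536.62 + destination terminal 1277.58 + brokerage 462.88 + duty 38716.03 = 40993.11
Landed cost = invoice 429641.51 + 40993.11 = 470634.62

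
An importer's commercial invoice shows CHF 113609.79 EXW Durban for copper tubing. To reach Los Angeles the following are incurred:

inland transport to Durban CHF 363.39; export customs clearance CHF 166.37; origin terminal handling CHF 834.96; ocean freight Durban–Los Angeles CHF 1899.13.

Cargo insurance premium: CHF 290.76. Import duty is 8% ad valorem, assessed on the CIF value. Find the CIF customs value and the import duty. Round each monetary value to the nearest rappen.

CIF = EXW price + pre-shipment costs + freight + insurance
CIF = 113609.79 + 363.39 + 166.37 + 834.96 + 1899.13 + 290.76 = 117164.40
Import duty = 117164.40 × 8% = 9373.15

CIF value: CHF 117164.40; import duty: CHF 9373.15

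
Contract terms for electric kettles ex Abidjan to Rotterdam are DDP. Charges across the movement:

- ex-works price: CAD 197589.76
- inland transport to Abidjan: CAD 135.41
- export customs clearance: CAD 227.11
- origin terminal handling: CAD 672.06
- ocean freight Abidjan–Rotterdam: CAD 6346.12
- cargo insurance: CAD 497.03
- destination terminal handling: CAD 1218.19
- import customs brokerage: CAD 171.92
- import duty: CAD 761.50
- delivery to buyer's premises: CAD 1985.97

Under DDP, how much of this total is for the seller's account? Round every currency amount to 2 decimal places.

DDP: the seller bears all costs including import duty.
Seller's account: goods 197589.76 + inland to port 135.41 + export clearance 227.11 + origin terminal 672.06 + freight 6346.12 + insurance 497.03 + destination terminal 1218.19 + brokerage 171.92 + duty 761.50 + delivery 1985.97 = 209605.07
Buyer's account: 0.00

Seller's account: CAD 209605.07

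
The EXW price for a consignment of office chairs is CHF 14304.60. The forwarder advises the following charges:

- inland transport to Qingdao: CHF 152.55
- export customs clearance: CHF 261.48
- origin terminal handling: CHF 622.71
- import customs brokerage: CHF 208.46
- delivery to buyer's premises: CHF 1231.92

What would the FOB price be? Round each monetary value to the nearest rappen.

FOB price: CHF 15341.34

Not relevant to the conversion: brokerage, delivery — on the buyer under both terms; not part of either seller's price.
From EXW to FOB, the seller additionally bears: inland to port, export clearance, origin terminal.
FOB price = 14304.60 + 152.55 + 261.48 + 622.71 = 15341.34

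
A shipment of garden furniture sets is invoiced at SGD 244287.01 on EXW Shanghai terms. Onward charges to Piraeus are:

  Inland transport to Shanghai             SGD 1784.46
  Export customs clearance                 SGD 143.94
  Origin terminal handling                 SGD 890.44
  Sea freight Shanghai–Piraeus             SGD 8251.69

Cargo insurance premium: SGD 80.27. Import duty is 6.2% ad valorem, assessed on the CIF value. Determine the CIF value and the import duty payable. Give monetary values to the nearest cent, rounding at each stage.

CIF value: SGD 255437.81; import duty: SGD 15837.14

CIF = EXW price + pre-shipment costs + freight + insurance
CIF = 244287.01 + 1784.46 + 143.94 + 890.44 + 8251.69 + 80.27 = 255437.81
Import duty = 255437.81 × 6.2% = 15837.14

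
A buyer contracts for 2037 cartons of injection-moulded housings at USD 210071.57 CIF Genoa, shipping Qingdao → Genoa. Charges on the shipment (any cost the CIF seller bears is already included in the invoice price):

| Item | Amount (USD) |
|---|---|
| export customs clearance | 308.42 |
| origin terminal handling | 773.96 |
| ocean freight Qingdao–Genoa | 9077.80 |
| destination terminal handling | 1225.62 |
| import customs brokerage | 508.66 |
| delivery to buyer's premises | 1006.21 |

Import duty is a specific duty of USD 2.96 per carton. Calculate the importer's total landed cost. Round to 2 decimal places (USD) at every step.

CIF: the seller pays costs through ocean freight and marine insurance to the destination port.
Already in the invoice (seller's account under CIF): export clearance, origin terminal, freight — exclude.
The CIF price already equals the CIF value: 210071.57
Import duty = 2037 × 2.96 = 6029.52
Buyer bears: destination terminal 1225.62 + brokerage 508.66 + delivery 1006.21 + duty 6029.52 = 8770.01
Landed cost = invoice 210071.57 + 8770.01 = 218841.58

Total landed cost: USD 218841.58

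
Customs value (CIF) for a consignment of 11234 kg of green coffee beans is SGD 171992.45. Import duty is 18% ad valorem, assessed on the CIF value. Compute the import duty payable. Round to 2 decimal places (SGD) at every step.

Import duty: SGD 30958.64

Import duty = 171992.45 × 18% = 30958.64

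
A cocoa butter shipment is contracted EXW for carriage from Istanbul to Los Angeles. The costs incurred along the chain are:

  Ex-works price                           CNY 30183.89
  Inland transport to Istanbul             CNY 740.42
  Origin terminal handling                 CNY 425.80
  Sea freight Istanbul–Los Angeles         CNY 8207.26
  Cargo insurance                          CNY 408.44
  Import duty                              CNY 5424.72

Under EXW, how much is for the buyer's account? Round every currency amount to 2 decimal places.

EXW: the seller makes goods available at their premises; the buyer bears all onward costs.
Seller's account: goods 30183.89 = 30183.89
Buyer's account: inland to port 740.42 + origin terminal 425.80 + freight 8207.26 + insurance 408.44 + duty 5424.72 = 15206.64

Buyer's account: CNY 15206.64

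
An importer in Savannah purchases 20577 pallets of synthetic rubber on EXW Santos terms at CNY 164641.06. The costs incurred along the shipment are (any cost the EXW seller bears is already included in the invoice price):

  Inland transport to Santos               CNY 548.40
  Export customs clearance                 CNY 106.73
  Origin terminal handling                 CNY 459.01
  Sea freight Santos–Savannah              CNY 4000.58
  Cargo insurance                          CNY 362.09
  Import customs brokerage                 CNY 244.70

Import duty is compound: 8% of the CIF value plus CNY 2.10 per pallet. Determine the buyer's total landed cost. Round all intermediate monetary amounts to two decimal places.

EXW: the seller makes goods available at their premises; the buyer bears all onward costs.
CIF value = EXW price + inland to port + export clearance + origin terminal + freight + insurance = 164641.06 + 548.40 + 106.73 + 459.01 + 4000.58 + 362.09 = 170117.87
Ad valorem component: 170117.87 × 8% = 13609.43
Specific component: 20577 × 2.10 = 43211.70
Import duty = 13609.43 + 43211.70 = 56821.13
Buyer bears: inland to port 548.40 + export clearance 106.73 + origin terminal 459.01 + freight 4000.58 + insurance 362.09 + brokerage 244.70 + duty 56821.13 = 62542.64
Landed cost = invoice 164641.06 + 62542.64 = 227183.70

Total landed cost: CNY 227183.70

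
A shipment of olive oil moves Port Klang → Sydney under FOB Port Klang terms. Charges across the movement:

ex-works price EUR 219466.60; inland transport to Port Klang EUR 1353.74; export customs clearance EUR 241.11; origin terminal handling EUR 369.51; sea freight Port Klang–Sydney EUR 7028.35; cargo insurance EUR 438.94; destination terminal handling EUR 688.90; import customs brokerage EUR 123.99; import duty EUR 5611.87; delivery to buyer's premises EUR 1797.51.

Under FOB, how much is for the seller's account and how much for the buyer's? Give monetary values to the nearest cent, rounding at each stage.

Seller: EUR 221430.96; buyer: EUR 15689.56

FOB: the seller bears costs until goods are on board at the origin port; the buyer bears freight, insurance and all costs thereafter.
Seller's account: goods 219466.60 + inland to port 1353.74 + export clearance 241.11 + origin terminal 369.51 = 221430.96
Buyer's account: freight 7028.35 + insurance 438.94 + destination terminal 688.90 + brokerage 123.99 + duty 5611.87 + delivery 1797.51 = 15689.56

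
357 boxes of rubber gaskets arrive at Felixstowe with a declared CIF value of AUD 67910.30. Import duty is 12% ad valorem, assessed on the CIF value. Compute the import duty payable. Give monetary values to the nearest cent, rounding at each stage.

Import duty = 67910.30 × 12% = 8149.24

Import duty: AUD 8149.24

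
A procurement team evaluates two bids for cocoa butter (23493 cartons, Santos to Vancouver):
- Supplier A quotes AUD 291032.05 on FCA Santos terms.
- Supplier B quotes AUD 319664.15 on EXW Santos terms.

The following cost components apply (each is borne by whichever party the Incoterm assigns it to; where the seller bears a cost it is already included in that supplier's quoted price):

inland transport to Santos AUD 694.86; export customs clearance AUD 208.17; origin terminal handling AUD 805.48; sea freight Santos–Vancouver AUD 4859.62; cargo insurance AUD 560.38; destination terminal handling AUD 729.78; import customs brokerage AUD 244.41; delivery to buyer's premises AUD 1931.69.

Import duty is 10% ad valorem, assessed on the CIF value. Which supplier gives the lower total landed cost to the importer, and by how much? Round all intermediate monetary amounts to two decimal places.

Supplier A is cheaper by AUD 32488.65

Supplier A (FCA):
CIF value = FCA price + origin terminal + freight + insurance = 291032.05 + 805.48 + 4859.62 + 560.38 = 297257.53
Import duty = 297257.53 × 10% = 29725.75
Buyer bears (A): 805.48 + 4859.62 + 560.38 + 729.78 + 244.41 + 1931.69 = 9131.36
Landed cost (A) = invoice 291032.05 + 9131.36 + duty 29725.75 = 329889.16
Supplier B (EXW):
CIF value = EXW price + inland to port + export clearance + origin terminal + freight + insurance = 319664.15 + 694.86 + 208.17 + 805.48 + 4859.62 + 560.38 = 326792.66
Import duty = 326792.66 × 10% = 32679.27
Buyer bears (B): 694.86 + 208.17 + 805.48 + 4859.62 + 560.38 + 729.78 + 244.41 + 1931.69 = 10034.39
Landed cost (B) = invoice 319664.15 + 10034.39 + duty 32679.27 = 362377.81
Difference = |329889.16 − 362377.81| = 32488.65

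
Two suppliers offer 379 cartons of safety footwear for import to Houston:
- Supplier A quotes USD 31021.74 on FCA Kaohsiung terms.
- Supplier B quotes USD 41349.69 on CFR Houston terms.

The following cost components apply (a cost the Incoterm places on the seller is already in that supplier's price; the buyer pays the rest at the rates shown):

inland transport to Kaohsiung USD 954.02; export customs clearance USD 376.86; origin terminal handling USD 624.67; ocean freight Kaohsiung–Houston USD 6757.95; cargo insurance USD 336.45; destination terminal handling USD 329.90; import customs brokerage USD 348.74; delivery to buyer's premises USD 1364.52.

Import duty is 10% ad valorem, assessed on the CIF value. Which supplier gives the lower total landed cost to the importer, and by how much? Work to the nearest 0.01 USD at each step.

Supplier A (FCA):
CIF value = FCA price + origin terminal + freight + insurance = 31021.74 + 624.67 + 6757.95 + 336.45 = 38740.81
Import duty = 38740.81 × 10% = 3874.08
Buyer bears (A): 624.67 + 6757.95 + 336.45 + 329.90 + 348.74 + 1364.52 = 9762.23
Landed cost (A) = invoice 31021.74 + 9762.23 + duty 3874.08 = 44658.05
Supplier B (CFR):
CIF value = CFR price + insurance = 41349.69 + 336.45 = 41686.14
Import duty = 41686.14 × 10% = 4168.61
Buyer bears (B): 336.45 + 329.90 + 348.74 + 1364.52 = 2379.61
Landed cost (B) = invoice 41349.69 + 2379.61 + duty 4168.61 = 47897.91
Difference = |44658.05 − 47897.91| = 3239.86

Supplier A is cheaper by USD 3239.86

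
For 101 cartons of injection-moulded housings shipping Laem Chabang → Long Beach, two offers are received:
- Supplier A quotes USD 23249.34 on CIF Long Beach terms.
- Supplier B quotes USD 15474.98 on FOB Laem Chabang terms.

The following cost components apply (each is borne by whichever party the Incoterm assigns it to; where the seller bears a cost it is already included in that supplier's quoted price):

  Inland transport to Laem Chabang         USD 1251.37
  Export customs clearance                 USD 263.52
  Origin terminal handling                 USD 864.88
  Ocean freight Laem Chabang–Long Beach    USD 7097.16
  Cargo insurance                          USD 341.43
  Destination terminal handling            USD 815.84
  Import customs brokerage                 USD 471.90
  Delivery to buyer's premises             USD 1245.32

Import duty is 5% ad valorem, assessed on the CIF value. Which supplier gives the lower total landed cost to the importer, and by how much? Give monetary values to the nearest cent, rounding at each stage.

Supplier A (CIF):
The CIF price already equals the CIF value: 23249.34
Import duty = 23249.34 × 5% = 1162.47
Buyer bears (A): 815.84 + 471.90 + 1245.32 = 2533.06
Landed cost (A) = invoice 23249.34 + 2533.06 + duty 1162.47 = 26944.87
Supplier B (FOB):
CIF value = FOB price + freight + insurance = 15474.98 + 7097.16 + 341.43 = 22913.57
Import duty = 22913.57 × 5% = 1145.68
Buyer bears (B): 7097.16 + 341.43 + 815.84 + 471.90 + 1245.32 = 9971.65
Landed cost (B) = invoice 15474.98 + 9971.65 + duty 1145.68 = 26592.31
Difference = |26944.87 − 26592.31| = 352.56

Supplier B is cheaper by USD 352.56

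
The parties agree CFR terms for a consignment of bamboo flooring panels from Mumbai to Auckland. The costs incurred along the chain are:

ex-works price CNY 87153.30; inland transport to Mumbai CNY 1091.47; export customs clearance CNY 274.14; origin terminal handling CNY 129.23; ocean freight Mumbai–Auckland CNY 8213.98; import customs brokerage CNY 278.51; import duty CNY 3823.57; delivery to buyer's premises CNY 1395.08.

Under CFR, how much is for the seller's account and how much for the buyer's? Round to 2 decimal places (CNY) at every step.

Seller: CNY 96862.12; buyer: CNY 5497.16

CFR: the seller pays costs through ocean freight to the destination port, but not insurance.
Seller's account: goods 87153.30 + inland to port 1091.47 + export clearance 274.14 + origin terminal 129.23 + freight 8213.98 = 96862.12
Buyer's account: brokerage 278.51 + duty 3823.57 + delivery 1395.08 = 5497.16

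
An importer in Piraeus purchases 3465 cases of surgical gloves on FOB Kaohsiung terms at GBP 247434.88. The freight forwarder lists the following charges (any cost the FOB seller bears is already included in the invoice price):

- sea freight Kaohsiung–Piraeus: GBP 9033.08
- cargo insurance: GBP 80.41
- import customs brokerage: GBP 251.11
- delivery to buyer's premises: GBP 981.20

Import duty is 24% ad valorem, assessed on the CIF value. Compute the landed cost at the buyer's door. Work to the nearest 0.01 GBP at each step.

FOB: the seller bears costs until goods are on board at the origin port; the buyer bears freight, insurance and all costs thereafter.
CIF value = FOB price + freight + insurance = 247434.88 + 9033.08 + 80.41 = 256548.37
Import duty = 256548.37 × 24% = 61571.61
Buyer bears: freight 9033.08 + insurance 80.41 + brokerage 251.11 + delivery 981.20 + duty 61571.61 = 71917.41
Landed cost = invoice 247434.88 + 71917.41 = 319352.29

Total landed cost: GBP 319352.29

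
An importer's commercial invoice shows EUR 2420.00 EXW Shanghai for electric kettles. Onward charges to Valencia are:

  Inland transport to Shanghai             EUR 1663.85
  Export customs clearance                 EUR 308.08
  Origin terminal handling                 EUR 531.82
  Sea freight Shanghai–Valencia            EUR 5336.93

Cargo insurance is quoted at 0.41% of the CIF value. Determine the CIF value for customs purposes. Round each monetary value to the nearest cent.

Let C be the CIF value. C = EXW price + pre-shipment costs + freight + 0.41% × C
C − 0.41% × C = 2420.00 + 1663.85 + 308.08 + 531.82 + 5336.93
0.9959 × C = 10260.68
C = 10260.68 / 0.9959 = 10302.92
Insurance premium = 0.41% × 10302.92 = 42.24

CIF value: EUR 10302.92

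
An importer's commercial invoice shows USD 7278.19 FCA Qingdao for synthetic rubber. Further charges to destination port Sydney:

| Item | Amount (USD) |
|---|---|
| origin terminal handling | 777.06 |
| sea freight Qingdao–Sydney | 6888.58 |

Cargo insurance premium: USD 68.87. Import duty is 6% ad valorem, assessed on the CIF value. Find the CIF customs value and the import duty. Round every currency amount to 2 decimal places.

CIF value: USD 15012.70; import duty: USD 900.76

CIF = FCA price + pre-shipment costs + freight + insurance
CIF = 7278.19 + 777.06 + 6888.58 + 68.87 = 15012.70
Import duty = 15012.70 × 6% = 900.76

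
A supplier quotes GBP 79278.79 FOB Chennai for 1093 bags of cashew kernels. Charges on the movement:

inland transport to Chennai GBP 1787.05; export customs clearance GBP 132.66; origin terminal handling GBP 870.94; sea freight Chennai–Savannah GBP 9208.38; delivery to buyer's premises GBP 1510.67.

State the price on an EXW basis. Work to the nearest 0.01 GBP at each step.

Not relevant to the conversion: freight, delivery — on the buyer under both terms; not part of either seller's price.
From FOB to EXW, the seller no longer bears: inland to port, export clearance, origin terminal.
EXW price = 79278.79 − 1787.05 − 132.66 − 870.94 = 76488.14

EXW price: GBP 76488.14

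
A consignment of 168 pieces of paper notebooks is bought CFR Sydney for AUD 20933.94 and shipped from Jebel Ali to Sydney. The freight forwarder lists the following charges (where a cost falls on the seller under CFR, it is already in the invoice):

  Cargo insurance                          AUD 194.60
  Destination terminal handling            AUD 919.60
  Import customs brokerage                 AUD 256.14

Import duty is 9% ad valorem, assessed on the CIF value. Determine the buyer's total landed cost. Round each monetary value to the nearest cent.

CFR: the seller pays costs through ocean freight to the destination port, but not insurance.
CIF value = CFR price + insurance = 20933.94 + 194.60 = 21128.54
Import duty = 21128.54 × 9% = 1901.57
Buyer bears: insurance 194.60 + destination terminal 919.60 + brokerage 256.14 + duty 1901.57 = 3271.91
Landed cost = invoice 20933.94 + 3271.91 = 24205.85

Total landed cost: AUD 24205.85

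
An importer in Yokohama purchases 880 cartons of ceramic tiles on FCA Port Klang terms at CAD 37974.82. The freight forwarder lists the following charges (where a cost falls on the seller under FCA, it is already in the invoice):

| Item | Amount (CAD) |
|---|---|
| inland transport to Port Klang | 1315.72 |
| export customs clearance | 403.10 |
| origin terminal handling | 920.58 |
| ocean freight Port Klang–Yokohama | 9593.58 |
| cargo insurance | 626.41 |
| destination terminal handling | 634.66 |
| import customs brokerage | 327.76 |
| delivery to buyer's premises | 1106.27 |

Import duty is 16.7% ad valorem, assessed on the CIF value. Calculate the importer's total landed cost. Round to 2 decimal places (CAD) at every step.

Total landed cost: CAD 59386.35

FCA: the seller delivers export-cleared goods to the carrier; the buyer bears costs from that point.
Already in the invoice (seller's account under FCA): inland to port, export clearance — exclude.
CIF value = FCA price + origin terminal + freight + insurance = 37974.82 + 920.58 + 9593.58 + 626.41 = 49115.39
Import duty = 49115.39 × 16.7% = 8202.27
Buyer bears: origin terminal 920.58 + freight 9593.58 + insurance 626.41 + destination terminal 634.66 + brokerage 327.76 + delivery 1106.27 + duty 8202.27 = 21411.53
Landed cost = invoice 37974.82 + 21411.53 = 59386.35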